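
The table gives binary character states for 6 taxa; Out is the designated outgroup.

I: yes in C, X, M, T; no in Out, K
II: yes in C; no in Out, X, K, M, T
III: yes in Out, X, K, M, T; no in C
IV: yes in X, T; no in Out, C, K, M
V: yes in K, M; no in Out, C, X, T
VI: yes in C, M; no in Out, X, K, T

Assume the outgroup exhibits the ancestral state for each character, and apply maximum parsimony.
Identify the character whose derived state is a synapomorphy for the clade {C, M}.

VI

Character polarity is set by the outgroup: the derived state is whichever differs from the outgroup's state, so for III the derived state is 'no', and for the remaining characters it is 'yes'.
I (derived state 'yes') is shared by C, M, T, and X — a synapomorphy uniting that clade.
II (derived state 'yes') is unique to C (autapomorphy; uninformative for grouping).
III: derived state 'no' in C only — an autapomorphy, so it tells us nothing about relationships among taxa.
IV (derived state 'yes') is shared by T and X — a synapomorphy uniting that clade.
V (state 'yes') occurs in K and M but conflicts with the nesting implied by the other characters — most parsimoniously interpreted as homoplasy.
Only C and M show the derived state 'yes' for VI, supporting them as a clade.
Most parsimonious ingroup topology: (((C,M),(X,T)),K).
The clade {C, M} is supported by VI: its derived state 'yes' occurs in exactly those taxa and in no other taxon (including the outgroup).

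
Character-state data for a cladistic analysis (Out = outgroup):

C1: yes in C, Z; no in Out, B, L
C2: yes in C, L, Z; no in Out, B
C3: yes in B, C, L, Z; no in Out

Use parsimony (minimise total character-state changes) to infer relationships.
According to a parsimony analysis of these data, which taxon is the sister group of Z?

C

The outgroup has state 'no' for every character, so 'yes' is the derived state throughout.
C1 (derived state 'yes') is shared by C and Z — a synapomorphy uniting that clade.
C2: derived state 'yes' in C, L, and Z only — synapomorphy for {C, L, Z}.
C3 (derived state 'yes') is shared by all ingroup taxa — unites the whole ingroup.
Most parsimonious ingroup topology: (B,((C,Z),L)).
Z and C form a cherry on this tree, so they are sister taxa.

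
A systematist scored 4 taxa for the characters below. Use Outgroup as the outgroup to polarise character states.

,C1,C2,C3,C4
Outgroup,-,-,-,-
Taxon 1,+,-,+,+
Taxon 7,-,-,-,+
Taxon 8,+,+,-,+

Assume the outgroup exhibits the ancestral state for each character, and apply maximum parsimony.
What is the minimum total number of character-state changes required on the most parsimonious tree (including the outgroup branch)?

4

The outgroup has state '-' for every character, so '+' is the derived state throughout.
C1 (derived state '+') is shared by Taxon 1 and Taxon 8 — a synapomorphy uniting that clade.
C2: derived state '+' in Taxon 8 only — an autapomorphy, so it tells us nothing about relationships among taxa.
C3 (derived state '+') is unique to Taxon 1 (autapomorphy; uninformative for grouping).
All ingroup taxa share the derived state '+' for C4; it defines the ingroup but does not resolve relationships within it.
Most parsimonious ingroup topology: ((Taxon 1,Taxon 8),Taxon 7).
Changes per character on this tree: C1: 1; C2: 1; C3: 1; C4: 1.
Total = 4.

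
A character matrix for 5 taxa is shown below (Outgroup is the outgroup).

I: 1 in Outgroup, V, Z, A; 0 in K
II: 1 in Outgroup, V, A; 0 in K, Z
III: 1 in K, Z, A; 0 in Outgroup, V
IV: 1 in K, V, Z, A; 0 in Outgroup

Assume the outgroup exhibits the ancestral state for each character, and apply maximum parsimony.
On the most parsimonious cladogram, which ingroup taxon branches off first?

V

Character polarity is set by the outgroup: the derived state is whichever differs from the outgroup's state, so for I, II the derived state is '0', and for the remaining characters it is '1'.
I: derived state '0' in K only — an autapomorphy, so it tells us nothing about relationships among taxa.
Only K and Z show the derived state '0' for II, supporting them as a clade.
III (derived state '1') is shared by A, K, and Z — a synapomorphy uniting that clade.
All ingroup taxa share the derived state '1' for IV; it defines the ingroup but does not resolve relationships within it.
Most parsimonious ingroup topology: (((K,Z),A),V).
V is sister to the clade containing all other ingroup taxa, so it is the earliest-diverging (most basal) ingroup lineage.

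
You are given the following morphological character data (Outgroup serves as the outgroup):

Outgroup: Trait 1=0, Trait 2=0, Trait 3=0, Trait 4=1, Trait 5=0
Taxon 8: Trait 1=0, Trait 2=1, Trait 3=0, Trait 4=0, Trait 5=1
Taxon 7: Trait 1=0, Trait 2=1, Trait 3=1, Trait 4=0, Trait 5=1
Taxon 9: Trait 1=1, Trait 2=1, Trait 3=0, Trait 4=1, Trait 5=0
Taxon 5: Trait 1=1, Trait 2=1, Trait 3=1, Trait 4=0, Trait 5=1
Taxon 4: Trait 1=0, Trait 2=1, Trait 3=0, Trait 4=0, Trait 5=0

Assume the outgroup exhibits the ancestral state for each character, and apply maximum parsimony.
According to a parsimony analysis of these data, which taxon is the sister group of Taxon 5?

Character polarity is set by the outgroup: the derived state is whichever differs from the outgroup's state, so for Trait 4 the derived state is '0', and for the remaining characters it is '1'.
Trait 1 groups Taxon 5 and Taxon 9, which is incompatible with the clades supported by the remaining characters; treating it as convergent (homoplasy) costs fewer steps than any alternative tree.
Trait 2 (derived state '1') is shared by all ingroup taxa — unites the whole ingroup.
Trait 3 (derived state '1') is shared by Taxon 5 and Taxon 7 — a synapomorphy uniting that clade.
Trait 4 (derived state '0') is shared by Taxon 4, Taxon 5, Taxon 7, and Taxon 8 — a synapomorphy uniting that clade.
Only Taxon 5, Taxon 7, and Taxon 8 show the derived state '1' for Trait 5, supporting them as a clade.
Most parsimonious ingroup topology: (((Taxon 8,(Taxon 7,Taxon 5)),Taxon 4),Taxon 9).
Taxon 5 and Taxon 7 form a cherry on this tree, so they are sister taxa.

Taxon 7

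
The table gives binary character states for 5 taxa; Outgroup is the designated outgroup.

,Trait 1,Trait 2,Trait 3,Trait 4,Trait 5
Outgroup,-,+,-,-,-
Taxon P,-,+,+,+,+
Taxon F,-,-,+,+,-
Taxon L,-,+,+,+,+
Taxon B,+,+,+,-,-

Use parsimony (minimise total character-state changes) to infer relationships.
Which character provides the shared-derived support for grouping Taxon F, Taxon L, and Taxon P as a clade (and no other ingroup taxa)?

Trait 4

Character polarity is set by the outgroup: the derived state is whichever differs from the outgroup's state, so for Trait 2 the derived state is '-', and for the remaining characters it is '+'.
Trait 1 (derived state '+') is unique to Taxon B (autapomorphy; uninformative for grouping).
Trait 2 (derived state '-') is unique to Taxon F (autapomorphy; uninformative for grouping).
All ingroup taxa share the derived state '+' for Trait 3; it defines the ingroup but does not resolve relationships within it.
Trait 4: derived state '+' in Taxon F, Taxon L, and Taxon P only — synapomorphy for {Taxon F, Taxon L, Taxon P}.
Only Taxon L and Taxon P show the derived state '+' for Trait 5, supporting them as a clade.
Most parsimonious ingroup topology: (((Taxon P,Taxon L),Taxon F),Taxon B).
The clade {Taxon F, Taxon L, Taxon P} is supported by Trait 4: its derived state '+' occurs in exactly those taxa and in no other taxon (including the outgroup).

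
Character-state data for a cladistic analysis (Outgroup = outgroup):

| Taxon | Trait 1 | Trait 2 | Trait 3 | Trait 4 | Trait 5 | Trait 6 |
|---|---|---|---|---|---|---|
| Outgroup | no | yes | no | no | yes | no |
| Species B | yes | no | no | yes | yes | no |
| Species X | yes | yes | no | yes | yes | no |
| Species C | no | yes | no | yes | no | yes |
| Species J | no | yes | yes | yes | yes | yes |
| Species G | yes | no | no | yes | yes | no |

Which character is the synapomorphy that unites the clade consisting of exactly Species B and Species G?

Character polarity is set by the outgroup: the derived state is whichever differs from the outgroup's state, so for Trait 2, Trait 5 the derived state is 'no', and for the remaining characters it is 'yes'.
Trait 1: derived state 'yes' in Species B, Species G, and Species X only — synapomorphy for {Species B, Species G, Species X}.
Trait 2 (derived state 'no') is shared by Species B and Species G — a synapomorphy uniting that clade.
Trait 3: derived state 'yes' in Species J only — an autapomorphy, so it tells us nothing about relationships among taxa.
Trait 4 (derived state 'yes') is shared by all ingroup taxa — unites the whole ingroup.
Trait 5: derived state 'no' in Species C only — an autapomorphy, so it tells us nothing about relationships among taxa.
Trait 6: derived state 'yes' in Species C and Species J only — synapomorphy for {Species C, Species J}.
Most parsimonious ingroup topology: (((Species B,Species G),Species X),(Species C,Species J)).
The clade {Species B, Species G} is supported by Trait 2: its derived state 'no' occurs in exactly those taxa and in no other taxon (including the outgroup).

Trait 2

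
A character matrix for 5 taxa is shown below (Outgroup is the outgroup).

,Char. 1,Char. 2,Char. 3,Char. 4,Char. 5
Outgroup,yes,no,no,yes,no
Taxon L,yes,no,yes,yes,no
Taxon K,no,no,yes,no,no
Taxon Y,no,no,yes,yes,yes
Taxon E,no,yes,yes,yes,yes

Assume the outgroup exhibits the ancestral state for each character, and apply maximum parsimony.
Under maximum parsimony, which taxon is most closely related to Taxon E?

Character polarity is set by the outgroup: the derived state is whichever differs from the outgroup's state, so for Char. 1, Char. 4 the derived state is 'no', and for the remaining characters it is 'yes'.
Char. 1: derived state 'no' in Taxon E, Taxon K, and Taxon Y only — synapomorphy for {Taxon E, Taxon K, Taxon Y}.
Char. 2 (derived state 'yes') is unique to Taxon E (autapomorphy; uninformative for grouping).
All ingroup taxa share the derived state 'yes' for Char. 3; it defines the ingroup but does not resolve relationships within it.
Char. 4 (derived state 'no') is unique to Taxon K (autapomorphy; uninformative for grouping).
Char. 5: derived state 'yes' in Taxon E and Taxon Y only — synapomorphy for {Taxon E, Taxon Y}.
Most parsimonious ingroup topology: (((Taxon E,Taxon Y),Taxon K),Taxon L).
Taxon E and Taxon Y form a cherry on this tree, so they are sister taxa.

Taxon Y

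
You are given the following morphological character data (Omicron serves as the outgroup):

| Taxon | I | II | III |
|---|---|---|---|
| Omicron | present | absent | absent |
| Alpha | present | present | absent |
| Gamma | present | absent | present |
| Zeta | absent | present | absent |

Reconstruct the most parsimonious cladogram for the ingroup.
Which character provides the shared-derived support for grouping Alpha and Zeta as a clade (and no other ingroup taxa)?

Character polarity is set by the outgroup: the derived state is whichever differs from the outgroup's state, so for I the derived state is 'absent', and for the remaining characters it is 'present'.
I (derived state 'absent') is unique to Zeta (autapomorphy; uninformative for grouping).
II (derived state 'present') is shared by Alpha and Zeta — a synapomorphy uniting that clade.
III (derived state 'present') is unique to Gamma (autapomorphy; uninformative for grouping).
Most parsimonious ingroup topology: ((Alpha,Zeta),Gamma).
The clade {Alpha, Zeta} is supported by II: its derived state 'present' occurs in exactly those taxa and in no other taxon (including the outgroup).

II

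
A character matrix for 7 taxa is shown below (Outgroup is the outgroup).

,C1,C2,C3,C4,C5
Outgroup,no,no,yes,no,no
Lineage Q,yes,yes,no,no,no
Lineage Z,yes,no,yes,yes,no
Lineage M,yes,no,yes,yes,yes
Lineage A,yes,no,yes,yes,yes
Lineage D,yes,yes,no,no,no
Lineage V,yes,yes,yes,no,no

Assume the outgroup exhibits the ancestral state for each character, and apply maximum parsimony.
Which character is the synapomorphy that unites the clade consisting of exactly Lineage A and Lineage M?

Character polarity is set by the outgroup: the derived state is whichever differs from the outgroup's state, so for C3 the derived state is 'no', and for the remaining characters it is 'yes'.
C1 (derived state 'yes') is shared by all ingroup taxa — unites the whole ingroup.
C2: derived state 'yes' in Lineage D, Lineage Q, and Lineage V only — synapomorphy for {Lineage D, Lineage Q, Lineage V}.
C3: derived state 'no' in Lineage D and Lineage Q only — synapomorphy for {Lineage D, Lineage Q}.
Only Lineage A, Lineage M, and Lineage Z show the derived state 'yes' for C4, supporting them as a clade.
Only Lineage A and Lineage M show the derived state 'yes' for C5, supporting them as a clade.
Most parsimonious ingroup topology: (((Lineage Q,Lineage D),Lineage V),(Lineage Z,(Lineage M,Lineage A))).
The clade {Lineage A, Lineage M} is supported by C5: its derived state 'yes' occurs in exactly those taxa and in no other taxon (including the outgroup).

C5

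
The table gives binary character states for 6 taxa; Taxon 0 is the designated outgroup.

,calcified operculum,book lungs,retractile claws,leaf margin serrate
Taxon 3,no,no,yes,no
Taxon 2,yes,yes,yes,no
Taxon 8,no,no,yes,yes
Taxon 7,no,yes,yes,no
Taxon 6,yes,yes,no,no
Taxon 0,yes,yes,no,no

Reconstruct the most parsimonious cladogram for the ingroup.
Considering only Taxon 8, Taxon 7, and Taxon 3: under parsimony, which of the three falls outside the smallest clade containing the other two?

Character polarity is set by the outgroup: the derived state is whichever differs from the outgroup's state, so for calcified operculum, book lungs the derived state is 'no', and for the remaining characters it is 'yes'.
calcified operculum: derived state 'no' in Taxon 3, Taxon 7, and Taxon 8 only — synapomorphy for {Taxon 3, Taxon 7, Taxon 8}.
book lungs (derived state 'no') is shared by Taxon 3 and Taxon 8 — a synapomorphy uniting that clade.
retractile claws (derived state 'yes') is shared by Taxon 2, Taxon 3, Taxon 7, and Taxon 8 — a synapomorphy uniting that clade.
leaf margin serrate: derived state 'yes' in Taxon 8 only — an autapomorphy, so it tells us nothing about relationships among taxa.
Most parsimonious ingroup topology: ((((Taxon 8,Taxon 3),Taxon 7),Taxon 2),Taxon 6).
Taxon 8 and Taxon 3 share a more recent common ancestor with each other than either does with Taxon 7, so Taxon 7 is the least closely related of the three.

Taxon 7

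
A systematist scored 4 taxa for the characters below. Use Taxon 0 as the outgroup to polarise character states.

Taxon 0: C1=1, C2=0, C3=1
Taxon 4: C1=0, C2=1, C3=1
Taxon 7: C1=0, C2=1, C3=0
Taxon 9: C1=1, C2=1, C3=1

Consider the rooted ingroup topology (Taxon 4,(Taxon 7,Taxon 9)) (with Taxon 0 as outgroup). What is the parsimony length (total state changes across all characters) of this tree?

Map each character onto (Taxon 4,(Taxon 7,Taxon 9)) (rooted by Taxon 0) and count the minimum state changes it requires (Fitch parsimony):
C1: 2; C2: 1; C3: 1.
Total tree length = 4.

4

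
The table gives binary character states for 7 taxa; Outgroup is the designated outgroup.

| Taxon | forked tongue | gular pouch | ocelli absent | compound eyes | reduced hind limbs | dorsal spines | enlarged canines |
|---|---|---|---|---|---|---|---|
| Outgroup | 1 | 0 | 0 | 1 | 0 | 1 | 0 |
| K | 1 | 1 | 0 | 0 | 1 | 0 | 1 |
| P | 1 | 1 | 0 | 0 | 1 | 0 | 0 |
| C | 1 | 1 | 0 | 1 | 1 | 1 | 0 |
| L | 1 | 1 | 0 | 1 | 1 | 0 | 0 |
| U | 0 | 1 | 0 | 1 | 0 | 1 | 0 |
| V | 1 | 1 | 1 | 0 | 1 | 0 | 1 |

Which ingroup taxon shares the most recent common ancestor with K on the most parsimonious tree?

V

Character polarity is set by the outgroup: the derived state is whichever differs from the outgroup's state, so for forked tongue, compound eyes, dorsal spines the derived state is '0', and for the remaining characters it is '1'.
forked tongue (derived state '0') is unique to U (autapomorphy; uninformative for grouping).
All ingroup taxa share the derived state '1' for gular pouch; it defines the ingroup but does not resolve relationships within it.
ocelli absent (derived state '1') is unique to V (autapomorphy; uninformative for grouping).
Only K, P, and V show the derived state '0' for compound eyes, supporting them as a clade.
reduced hind limbs (derived state '1') is shared by C, K, L, P, and V — a synapomorphy uniting that clade.
Only K, L, P, and V show the derived state '0' for dorsal spines, supporting them as a clade.
enlarged canines: derived state '1' in K and V only — synapomorphy for {K, V}.
Most parsimonious ingroup topology: (((((K,V),P),L),C),U).
K and V form a cherry on this tree, so they are sister taxa.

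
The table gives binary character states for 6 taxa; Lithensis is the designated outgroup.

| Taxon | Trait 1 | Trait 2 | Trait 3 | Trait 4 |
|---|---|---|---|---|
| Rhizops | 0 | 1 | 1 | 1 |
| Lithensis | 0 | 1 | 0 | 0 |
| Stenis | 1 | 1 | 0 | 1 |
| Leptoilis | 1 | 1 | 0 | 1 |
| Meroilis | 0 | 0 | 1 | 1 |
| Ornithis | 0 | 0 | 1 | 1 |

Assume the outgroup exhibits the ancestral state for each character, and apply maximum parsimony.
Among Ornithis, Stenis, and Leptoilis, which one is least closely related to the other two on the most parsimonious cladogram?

Ornithis

Character polarity is set by the outgroup: the derived state is whichever differs from the outgroup's state, so for Trait 2 the derived state is '0', and for the remaining characters it is '1'.
Trait 1 (derived state '1') is shared by Leptoilis and Stenis — a synapomorphy uniting that clade.
Only Meroilis and Ornithis show the derived state '0' for Trait 2, supporting them as a clade.
Only Meroilis, Ornithis, and Rhizops show the derived state '1' for Trait 3, supporting them as a clade.
Trait 4 (derived state '1') is shared by all ingroup taxa — unites the whole ingroup.
Most parsimonious ingroup topology: ((Leptoilis,Stenis),((Ornithis,Meroilis),Rhizops)).
Stenis and Leptoilis share a more recent common ancestor with each other than either does with Ornithis, so Ornithis is the least closely related of the three.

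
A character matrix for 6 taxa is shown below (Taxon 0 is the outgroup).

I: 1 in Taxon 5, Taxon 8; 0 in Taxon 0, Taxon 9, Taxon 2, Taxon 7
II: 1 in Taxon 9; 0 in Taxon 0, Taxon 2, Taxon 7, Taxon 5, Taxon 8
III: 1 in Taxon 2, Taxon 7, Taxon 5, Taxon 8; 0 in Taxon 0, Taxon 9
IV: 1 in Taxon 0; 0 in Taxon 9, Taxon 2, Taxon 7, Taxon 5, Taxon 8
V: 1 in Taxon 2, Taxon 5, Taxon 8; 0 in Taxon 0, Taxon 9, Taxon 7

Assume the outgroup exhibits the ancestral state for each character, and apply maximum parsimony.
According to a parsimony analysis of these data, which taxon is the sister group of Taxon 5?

Taxon 8

Character polarity is set by the outgroup: the derived state is whichever differs from the outgroup's state, so for IV the derived state is '0', and for the remaining characters it is '1'.
I (derived state '1') is shared by Taxon 5 and Taxon 8 — a synapomorphy uniting that clade.
II (derived state '1') is unique to Taxon 9 (autapomorphy; uninformative for grouping).
III (derived state '1') is shared by Taxon 2, Taxon 5, Taxon 7, and Taxon 8 — a synapomorphy uniting that clade.
All ingroup taxa share the derived state '0' for IV; it defines the ingroup but does not resolve relationships within it.
V (derived state '1') is shared by Taxon 2, Taxon 5, and Taxon 8 — a synapomorphy uniting that clade.
Most parsimonious ingroup topology: (Taxon 9,((Taxon 2,(Taxon 5,Taxon 8)),Taxon 7)).
Taxon 5 and Taxon 8 form a cherry on this tree, so they are sister taxa.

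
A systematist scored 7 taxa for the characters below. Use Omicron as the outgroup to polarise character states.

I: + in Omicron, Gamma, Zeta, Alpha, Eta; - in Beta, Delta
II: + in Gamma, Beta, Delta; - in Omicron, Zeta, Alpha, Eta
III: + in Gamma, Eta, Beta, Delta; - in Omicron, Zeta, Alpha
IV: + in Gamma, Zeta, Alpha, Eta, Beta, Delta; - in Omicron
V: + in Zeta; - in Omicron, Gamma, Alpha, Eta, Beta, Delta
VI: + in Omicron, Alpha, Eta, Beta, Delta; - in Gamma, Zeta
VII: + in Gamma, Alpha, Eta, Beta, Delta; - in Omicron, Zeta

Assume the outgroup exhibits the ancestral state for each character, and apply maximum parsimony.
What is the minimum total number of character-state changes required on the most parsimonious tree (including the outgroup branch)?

8

Character polarity is set by the outgroup: the derived state is whichever differs from the outgroup's state, so for I, VI the derived state is '-', and for the remaining characters it is '+'.
I: derived state '-' in Beta and Delta only — synapomorphy for {Beta, Delta}.
Only Beta, Delta, and Gamma show the derived state '+' for II, supporting them as a clade.
III: derived state '+' in Beta, Delta, Eta, and Gamma only — synapomorphy for {Beta, Delta, Eta, Gamma}.
IV (derived state '+') is shared by all ingroup taxa — unites the whole ingroup.
V (derived state '+') is unique to Zeta (autapomorphy; uninformative for grouping).
VI (state '-') occurs in Gamma and Zeta but conflicts with the nesting implied by the other characters — most parsimoniously interpreted as homoplasy.
VII (derived state '+') is shared by Alpha, Beta, Delta, Eta, and Gamma — a synapomorphy uniting that clade.
Most parsimonious ingroup topology: ((((Gamma,(Beta,Delta)),Eta),Alpha),Zeta).
Changes per character on this tree: I: 1; II: 1; III: 1; IV: 1; V: 1; VI: 2; VII: 1.
Total = 8.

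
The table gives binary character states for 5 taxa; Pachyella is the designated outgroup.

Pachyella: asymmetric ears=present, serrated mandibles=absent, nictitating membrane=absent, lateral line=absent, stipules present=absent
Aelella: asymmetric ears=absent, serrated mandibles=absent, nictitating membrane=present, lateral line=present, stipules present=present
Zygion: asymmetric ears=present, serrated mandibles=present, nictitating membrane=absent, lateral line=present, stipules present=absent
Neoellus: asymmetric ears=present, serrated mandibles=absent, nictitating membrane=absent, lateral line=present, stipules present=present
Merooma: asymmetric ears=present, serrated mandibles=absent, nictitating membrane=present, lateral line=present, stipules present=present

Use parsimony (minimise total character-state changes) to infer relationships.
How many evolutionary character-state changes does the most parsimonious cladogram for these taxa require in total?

5

Character polarity is set by the outgroup: the derived state is whichever differs from the outgroup's state, so for asymmetric ears the derived state is 'absent', and for the remaining characters it is 'present'.
asymmetric ears: derived state 'absent' in Aelella only — an autapomorphy, so it tells us nothing about relationships among taxa.
serrated mandibles: derived state 'present' in Zygion only — an autapomorphy, so it tells us nothing about relationships among taxa.
nictitating membrane (derived state 'present') is shared by Aelella and Merooma — a synapomorphy uniting that clade.
All ingroup taxa share the derived state 'present' for lateral line; it defines the ingroup but does not resolve relationships within it.
stipules present (derived state 'present') is shared by Aelella, Merooma, and Neoellus — a synapomorphy uniting that clade.
Most parsimonious ingroup topology: (((Aelella,Merooma),Neoellus),Zygion).
Changes per character on this tree: asymmetric ears: 1; serrated mandibles: 1; nictitating membrane: 1; lateral line: 1; stipules present: 1.
Total = 5.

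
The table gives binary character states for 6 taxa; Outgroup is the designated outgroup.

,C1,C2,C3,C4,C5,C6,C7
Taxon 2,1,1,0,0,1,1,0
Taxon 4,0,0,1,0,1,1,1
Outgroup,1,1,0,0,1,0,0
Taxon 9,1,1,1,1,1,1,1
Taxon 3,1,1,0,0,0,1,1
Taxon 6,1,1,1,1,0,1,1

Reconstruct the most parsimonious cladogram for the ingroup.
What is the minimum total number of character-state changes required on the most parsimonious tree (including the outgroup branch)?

8

Character polarity is set by the outgroup: the derived state is whichever differs from the outgroup's state, so for C1, C2, C5 the derived state is '0', and for the remaining characters it is '1'.
C1: derived state '0' in Taxon 4 only — an autapomorphy, so it tells us nothing about relationships among taxa.
C2 (derived state '0') is unique to Taxon 4 (autapomorphy; uninformative for grouping).
C3: derived state '1' in Taxon 4, Taxon 6, and Taxon 9 only — synapomorphy for {Taxon 4, Taxon 6, Taxon 9}.
C4: derived state '1' in Taxon 6 and Taxon 9 only — synapomorphy for {Taxon 6, Taxon 9}.
C5 groups Taxon 3 and Taxon 6, which is incompatible with the clades supported by the remaining characters; treating it as convergent (homoplasy) costs fewer steps than any alternative tree.
All ingroup taxa share the derived state '1' for C6; it defines the ingroup but does not resolve relationships within it.
C7: derived state '1' in Taxon 3, Taxon 4, Taxon 6, and Taxon 9 only — synapomorphy for {Taxon 3, Taxon 4, Taxon 6, Taxon 9}.
Most parsimonious ingroup topology: ((Taxon 3,(Taxon 4,(Taxon 9,Taxon 6))),Taxon 2).
Changes per character on this tree: C1: 1; C2: 1; C3: 1; C4: 1; C5: 2; C6: 1; C7: 1.
Total = 8.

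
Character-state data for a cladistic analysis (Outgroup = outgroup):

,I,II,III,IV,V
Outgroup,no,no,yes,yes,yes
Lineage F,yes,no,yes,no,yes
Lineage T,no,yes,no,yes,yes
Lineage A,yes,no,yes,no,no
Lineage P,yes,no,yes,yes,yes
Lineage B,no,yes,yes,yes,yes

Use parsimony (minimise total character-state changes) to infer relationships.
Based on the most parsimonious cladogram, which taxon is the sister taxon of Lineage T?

Lineage B

Character polarity is set by the outgroup: the derived state is whichever differs from the outgroup's state, so for III, IV, V the derived state is 'no', and for the remaining characters it is 'yes'.
I (derived state 'yes') is shared by Lineage A, Lineage F, and Lineage P — a synapomorphy uniting that clade.
II (derived state 'yes') is shared by Lineage B and Lineage T — a synapomorphy uniting that clade.
III (derived state 'no') is unique to Lineage T (autapomorphy; uninformative for grouping).
Only Lineage A and Lineage F show the derived state 'no' for IV, supporting them as a clade.
V: derived state 'no' in Lineage A only — an autapomorphy, so it tells us nothing about relationships among taxa.
Most parsimonious ingroup topology: (((Lineage F,Lineage A),Lineage P),(Lineage T,Lineage B)).
Lineage T and Lineage B form a cherry on this tree, so they are sister taxa.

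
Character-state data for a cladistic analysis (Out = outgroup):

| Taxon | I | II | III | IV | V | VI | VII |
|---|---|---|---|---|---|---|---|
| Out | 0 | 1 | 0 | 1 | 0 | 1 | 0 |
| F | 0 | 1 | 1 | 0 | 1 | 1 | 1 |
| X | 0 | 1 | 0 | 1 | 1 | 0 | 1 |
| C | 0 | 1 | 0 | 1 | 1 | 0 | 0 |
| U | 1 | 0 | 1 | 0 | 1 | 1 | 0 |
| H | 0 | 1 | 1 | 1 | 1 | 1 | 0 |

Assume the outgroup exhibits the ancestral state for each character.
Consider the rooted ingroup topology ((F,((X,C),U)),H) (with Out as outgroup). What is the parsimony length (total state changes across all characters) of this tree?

Map each character onto ((F,((X,C),U)),H) (rooted by Out) and count the minimum state changes it requires (Fitch parsimony):
I: 1; II: 1; III: 2; IV: 2; V: 1; VI: 1; VII: 2.
Total tree length = 10.

10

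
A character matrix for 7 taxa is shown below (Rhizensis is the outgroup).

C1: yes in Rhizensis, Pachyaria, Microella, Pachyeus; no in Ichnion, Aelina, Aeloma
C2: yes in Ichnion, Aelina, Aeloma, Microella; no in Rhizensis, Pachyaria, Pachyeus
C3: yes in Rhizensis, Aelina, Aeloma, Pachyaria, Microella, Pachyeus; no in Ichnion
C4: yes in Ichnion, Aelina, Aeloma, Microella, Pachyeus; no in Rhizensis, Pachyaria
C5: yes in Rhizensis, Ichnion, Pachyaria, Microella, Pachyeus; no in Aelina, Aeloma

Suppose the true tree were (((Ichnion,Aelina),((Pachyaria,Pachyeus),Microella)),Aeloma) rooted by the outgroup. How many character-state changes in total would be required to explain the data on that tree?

Map each character onto (((Ichnion,Aelina),((Pachyaria,Pachyeus),Microella)),Aeloma) (rooted by Rhizensis) and count the minimum state changes it requires (Fitch parsimony):
C1: 2; C2: 2; C3: 1; C4: 2; C5: 2.
Total tree length = 9.

9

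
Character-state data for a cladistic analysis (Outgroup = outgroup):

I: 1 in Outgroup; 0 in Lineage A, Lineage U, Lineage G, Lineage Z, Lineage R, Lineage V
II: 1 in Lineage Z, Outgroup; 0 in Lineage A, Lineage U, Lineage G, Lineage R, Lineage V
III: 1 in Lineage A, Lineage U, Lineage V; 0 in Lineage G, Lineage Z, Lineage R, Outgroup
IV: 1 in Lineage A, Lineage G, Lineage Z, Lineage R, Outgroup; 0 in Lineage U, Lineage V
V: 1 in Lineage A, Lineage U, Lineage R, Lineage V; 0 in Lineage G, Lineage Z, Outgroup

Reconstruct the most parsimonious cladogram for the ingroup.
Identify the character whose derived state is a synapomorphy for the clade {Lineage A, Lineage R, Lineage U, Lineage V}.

V

Character polarity is set by the outgroup: the derived state is whichever differs from the outgroup's state, so for I, II, IV the derived state is '0', and for the remaining characters it is '1'.
I (derived state '0') is shared by all ingroup taxa — unites the whole ingroup.
II (derived state '0') is shared by Lineage A, Lineage G, Lineage R, Lineage U, and Lineage V — a synapomorphy uniting that clade.
Only Lineage A, Lineage U, and Lineage V show the derived state '1' for III, supporting them as a clade.
IV: derived state '0' in Lineage U and Lineage V only — synapomorphy for {Lineage U, Lineage V}.
V (derived state '1') is shared by Lineage A, Lineage R, Lineage U, and Lineage V — a synapomorphy uniting that clade.
Most parsimonious ingroup topology: (((((Lineage V,Lineage U),Lineage A),Lineage R),Lineage G),Lineage Z).
The clade {Lineage A, Lineage R, Lineage U, Lineage V} is supported by V: its derived state '1' occurs in exactly those taxa and in no other taxon (including the outgroup).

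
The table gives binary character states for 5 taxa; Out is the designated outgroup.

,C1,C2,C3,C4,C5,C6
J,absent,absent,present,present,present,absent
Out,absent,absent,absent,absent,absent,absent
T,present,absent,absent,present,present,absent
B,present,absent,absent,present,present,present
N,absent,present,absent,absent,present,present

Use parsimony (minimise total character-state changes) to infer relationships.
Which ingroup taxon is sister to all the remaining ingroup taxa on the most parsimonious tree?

N

The outgroup has state 'absent' for every character, so 'present' is the derived state throughout.
Only B and T show the derived state 'present' for C1, supporting them as a clade.
C2: derived state 'present' in N only — an autapomorphy, so it tells us nothing about relationships among taxa.
C3: derived state 'present' in J only — an autapomorphy, so it tells us nothing about relationships among taxa.
Only B, J, and T show the derived state 'present' for C4, supporting them as a clade.
C5 (derived state 'present') is shared by all ingroup taxa — unites the whole ingroup.
C6 (state 'present') occurs in B and N but conflicts with the nesting implied by the other characters — most parsimoniously interpreted as homoplasy.
Most parsimonious ingroup topology: (N,((B,T),J)).
N is sister to the clade containing all other ingroup taxa, so it is the earliest-diverging (most basal) ingroup lineage.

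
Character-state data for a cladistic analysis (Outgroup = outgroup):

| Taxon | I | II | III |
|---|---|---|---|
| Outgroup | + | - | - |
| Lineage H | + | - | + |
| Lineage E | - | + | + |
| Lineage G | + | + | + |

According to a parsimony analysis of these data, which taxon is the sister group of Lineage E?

Lineage G

Character polarity is set by the outgroup: the derived state is whichever differs from the outgroup's state, so for I the derived state is '-', and for the remaining characters it is '+'.
I (derived state '-') is unique to Lineage E (autapomorphy; uninformative for grouping).
II (derived state '+') is shared by Lineage E and Lineage G — a synapomorphy uniting that clade.
All ingroup taxa share the derived state '+' for III; it defines the ingroup but does not resolve relationships within it.
Most parsimonious ingroup topology: (Lineage H,(Lineage E,Lineage G)).
Lineage E and Lineage G form a cherry on this tree, so they are sister taxa.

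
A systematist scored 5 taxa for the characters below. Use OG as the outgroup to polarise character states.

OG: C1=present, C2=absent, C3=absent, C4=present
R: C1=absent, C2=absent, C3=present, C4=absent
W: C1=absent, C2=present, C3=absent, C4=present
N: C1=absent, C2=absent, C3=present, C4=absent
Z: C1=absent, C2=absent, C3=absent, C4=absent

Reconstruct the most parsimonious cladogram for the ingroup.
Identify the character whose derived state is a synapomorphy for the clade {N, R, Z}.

Character polarity is set by the outgroup: the derived state is whichever differs from the outgroup's state, so for C1, C4 the derived state is 'absent', and for the remaining characters it is 'present'.
C1 (derived state 'absent') is shared by all ingroup taxa — unites the whole ingroup.
C2 (derived state 'present') is unique to W (autapomorphy; uninformative for grouping).
C3 (derived state 'present') is shared by N and R — a synapomorphy uniting that clade.
C4 (derived state 'absent') is shared by N, R, and Z — a synapomorphy uniting that clade.
Most parsimonious ingroup topology: (((R,N),Z),W).
The clade {N, R, Z} is supported by C4: its derived state 'absent' occurs in exactly those taxa and in no other taxon (including the outgroup).

C4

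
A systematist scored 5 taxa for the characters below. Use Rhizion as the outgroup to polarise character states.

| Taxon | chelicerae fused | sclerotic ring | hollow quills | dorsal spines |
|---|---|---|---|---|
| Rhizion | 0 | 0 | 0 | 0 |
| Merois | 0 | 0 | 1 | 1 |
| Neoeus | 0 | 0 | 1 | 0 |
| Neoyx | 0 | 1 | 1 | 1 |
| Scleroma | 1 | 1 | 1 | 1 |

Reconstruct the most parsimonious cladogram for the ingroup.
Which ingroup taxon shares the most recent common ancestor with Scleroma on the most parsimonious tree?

The outgroup has state '0' for every character, so '1' is the derived state throughout.
chelicerae fused: derived state '1' in Scleroma only — an autapomorphy, so it tells us nothing about relationships among taxa.
sclerotic ring: derived state '1' in Neoyx and Scleroma only — synapomorphy for {Neoyx, Scleroma}.
hollow quills (derived state '1') is shared by all ingroup taxa — unites the whole ingroup.
dorsal spines: derived state '1' in Merois, Neoyx, and Scleroma only — synapomorphy for {Merois, Neoyx, Scleroma}.
Most parsimonious ingroup topology: ((Merois,(Neoyx,Scleroma)),Neoeus).
Scleroma and Neoyx form a cherry on this tree, so they are sister taxa.

Neoyx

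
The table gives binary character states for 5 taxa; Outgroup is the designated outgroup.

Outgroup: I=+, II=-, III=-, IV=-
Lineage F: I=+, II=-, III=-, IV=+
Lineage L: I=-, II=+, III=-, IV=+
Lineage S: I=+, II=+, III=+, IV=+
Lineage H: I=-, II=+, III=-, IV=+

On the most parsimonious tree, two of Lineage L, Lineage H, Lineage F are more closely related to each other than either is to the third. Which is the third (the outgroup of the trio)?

Lineage F

Character polarity is set by the outgroup: the derived state is whichever differs from the outgroup's state, so for I the derived state is '-', and for the remaining characters it is '+'.
I (derived state '-') is shared by Lineage H and Lineage L — a synapomorphy uniting that clade.
Only Lineage H, Lineage L, and Lineage S show the derived state '+' for II, supporting them as a clade.
III (derived state '+') is unique to Lineage S (autapomorphy; uninformative for grouping).
IV (derived state '+') is shared by all ingroup taxa — unites the whole ingroup.
Most parsimonious ingroup topology: (Lineage F,((Lineage L,Lineage H),Lineage S)).
Lineage L and Lineage H share a more recent common ancestor with each other than either does with Lineage F, so Lineage F is the least closely related of the three.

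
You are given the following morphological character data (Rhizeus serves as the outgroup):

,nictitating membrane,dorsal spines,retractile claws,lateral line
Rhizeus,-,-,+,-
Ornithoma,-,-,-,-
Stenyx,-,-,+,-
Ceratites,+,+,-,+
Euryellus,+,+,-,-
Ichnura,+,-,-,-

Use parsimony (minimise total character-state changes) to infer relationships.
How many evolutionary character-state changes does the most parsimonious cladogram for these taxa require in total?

4

Character polarity is set by the outgroup: the derived state is whichever differs from the outgroup's state, so for retractile claws the derived state is '-', and for the remaining characters it is '+'.
nictitating membrane (derived state '+') is shared by Ceratites, Euryellus, and Ichnura — a synapomorphy uniting that clade.
dorsal spines (derived state '+') is shared by Ceratites and Euryellus — a synapomorphy uniting that clade.
retractile claws (derived state '-') is shared by Ceratites, Euryellus, Ichnura, and Ornithoma — a synapomorphy uniting that clade.
lateral line (derived state '+') is unique to Ceratites (autapomorphy; uninformative for grouping).
Most parsimonious ingroup topology: ((Ornithoma,((Ceratites,Euryellus),Ichnura)),Stenyx).
Changes per character on this tree: nictitating membrane: 1; dorsal spines: 1; retractile claws: 1; lateral line: 1.
Total = 4.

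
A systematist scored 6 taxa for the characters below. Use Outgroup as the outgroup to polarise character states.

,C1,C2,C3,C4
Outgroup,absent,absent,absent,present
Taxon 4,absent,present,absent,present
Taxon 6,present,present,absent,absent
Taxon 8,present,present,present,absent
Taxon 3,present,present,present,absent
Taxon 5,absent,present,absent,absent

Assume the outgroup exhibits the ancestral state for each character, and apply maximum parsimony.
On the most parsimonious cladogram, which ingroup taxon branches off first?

Character polarity is set by the outgroup: the derived state is whichever differs from the outgroup's state, so for C4 the derived state is 'absent', and for the remaining characters it is 'present'.
C1: derived state 'present' in Taxon 3, Taxon 6, and Taxon 8 only — synapomorphy for {Taxon 3, Taxon 6, Taxon 8}.
C2 (derived state 'present') is shared by all ingroup taxa — unites the whole ingroup.
C3: derived state 'present' in Taxon 3 and Taxon 8 only — synapomorphy for {Taxon 3, Taxon 8}.
C4 (derived state 'absent') is shared by Taxon 3, Taxon 5, Taxon 6, and Taxon 8 — a synapomorphy uniting that clade.
Most parsimonious ingroup topology: (Taxon 4,((Taxon 6,(Taxon 8,Taxon 3)),Taxon 5)).
Taxon 4 is sister to the clade containing all other ingroup taxa, so it is the earliest-diverging (most basal) ingroup lineage.

Taxon 4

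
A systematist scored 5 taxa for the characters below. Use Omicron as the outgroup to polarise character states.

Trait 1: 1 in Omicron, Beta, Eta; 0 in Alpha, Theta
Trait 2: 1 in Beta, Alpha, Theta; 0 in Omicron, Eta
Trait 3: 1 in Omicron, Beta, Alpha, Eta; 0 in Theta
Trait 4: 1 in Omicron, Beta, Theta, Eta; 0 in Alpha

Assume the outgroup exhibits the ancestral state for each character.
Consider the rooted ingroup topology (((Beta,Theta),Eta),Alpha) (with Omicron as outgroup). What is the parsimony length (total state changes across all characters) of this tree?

6

Map each character onto (((Beta,Theta),Eta),Alpha) (rooted by Omicron) and count the minimum state changes it requires (Fitch parsimony):
Trait 1: 2; Trait 2: 2; Trait 3: 1; Trait 4: 1.
Total tree length = 6.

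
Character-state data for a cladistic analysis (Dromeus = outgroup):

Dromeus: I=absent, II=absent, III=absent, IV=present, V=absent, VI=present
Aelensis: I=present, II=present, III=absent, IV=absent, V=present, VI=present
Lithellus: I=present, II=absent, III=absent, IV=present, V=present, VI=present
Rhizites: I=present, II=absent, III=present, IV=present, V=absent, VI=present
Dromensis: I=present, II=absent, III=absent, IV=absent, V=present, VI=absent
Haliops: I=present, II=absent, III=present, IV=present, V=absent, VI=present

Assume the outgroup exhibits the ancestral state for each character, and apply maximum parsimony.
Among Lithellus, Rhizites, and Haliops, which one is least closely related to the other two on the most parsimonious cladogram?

Lithellus

Character polarity is set by the outgroup: the derived state is whichever differs from the outgroup's state, so for IV, VI the derived state is 'absent', and for the remaining characters it is 'present'.
All ingroup taxa share the derived state 'present' for I; it defines the ingroup but does not resolve relationships within it.
II (derived state 'present') is unique to Aelensis (autapomorphy; uninformative for grouping).
Only Haliops and Rhizites show the derived state 'present' for III, supporting them as a clade.
IV: derived state 'absent' in Aelensis and Dromensis only — synapomorphy for {Aelensis, Dromensis}.
Only Aelensis, Dromensis, and Lithellus show the derived state 'present' for V, supporting them as a clade.
VI (derived state 'absent') is unique to Dromensis (autapomorphy; uninformative for grouping).
Most parsimonious ingroup topology: (((Aelensis,Dromensis),Lithellus),(Rhizites,Haliops)).
Haliops and Rhizites share a more recent common ancestor with each other than either does with Lithellus, so Lithellus is the least closely related of the three.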